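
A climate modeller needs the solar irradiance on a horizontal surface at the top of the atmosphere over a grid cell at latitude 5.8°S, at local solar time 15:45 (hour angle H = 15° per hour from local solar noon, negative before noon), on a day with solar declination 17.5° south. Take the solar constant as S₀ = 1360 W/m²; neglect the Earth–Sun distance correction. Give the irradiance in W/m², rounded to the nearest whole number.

Hour angle H = 15° × (15.75 − 12) = 56.25°.
cos θ_z = sin φ sin δ + cos φ cos δ cos H = (-0.1011)(-0.3007) + (0.9949)(0.9537)(0.5556) = 0.5576.
Top-of-atmosphere irradiance = S₀ cos θ_z = 1360 × 0.5576 = 758.34 W/m².

758 W/m²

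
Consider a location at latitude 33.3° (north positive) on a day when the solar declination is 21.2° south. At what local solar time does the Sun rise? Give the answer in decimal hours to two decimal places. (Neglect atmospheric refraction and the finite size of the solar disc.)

6.98 h

cos H_s = −tan(33.3°) · tan(-21.2°) = 0.2548, so H_s = arccos(0.2548) = 75.24°.
Sunrise is at 12 − H_s/15 = 12 − 5.016 = 6.984 h local solar time.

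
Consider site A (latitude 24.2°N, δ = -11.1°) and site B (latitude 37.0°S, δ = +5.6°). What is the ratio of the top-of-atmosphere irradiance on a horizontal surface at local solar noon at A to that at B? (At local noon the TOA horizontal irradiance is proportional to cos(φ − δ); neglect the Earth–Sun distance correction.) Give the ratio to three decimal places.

1.109

A: cos θ_z = cos(24.2° − (-11.1°)) = 0.8161.
B: cos θ_z = cos(-37.0° − (5.6°)) = 0.7361.
Ratio A/B = 0.8161 / 0.7361 = 1.1087.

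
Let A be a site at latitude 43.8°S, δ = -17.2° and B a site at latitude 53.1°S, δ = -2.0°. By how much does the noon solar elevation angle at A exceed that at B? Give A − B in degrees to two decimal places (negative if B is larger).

+24.50°

A: 90° − |-43.8 − (-17.2)| = 63.40°.
B: 90° − |-53.1 − (-2.0)| = 38.90°.
A − B = 63.40 − 38.90 = 24.50°.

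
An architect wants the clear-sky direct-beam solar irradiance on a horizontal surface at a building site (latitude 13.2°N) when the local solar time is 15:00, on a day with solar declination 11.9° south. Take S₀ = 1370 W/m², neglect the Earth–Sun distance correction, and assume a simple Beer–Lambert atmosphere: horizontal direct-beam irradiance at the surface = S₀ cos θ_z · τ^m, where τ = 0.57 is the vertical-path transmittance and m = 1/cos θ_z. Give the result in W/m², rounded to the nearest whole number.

350 W/m²

Hour angle H = 15° × (15 − 12) = 45.00°.
With φ = 13.2°, δ = -11.9°, H = 45.00°: sin φ sin δ = -0.0471, cos φ cos δ cos H = 0.6736, so cos θ_z = 0.6265.
Air mass m = 1/cos θ_z = 1/0.6265 = 1.596; τ^m = 0.57^1.596 = 0.4077.
Surface direct beam = 1370 × 0.6265 × 0.4077 = 349.93 W/m².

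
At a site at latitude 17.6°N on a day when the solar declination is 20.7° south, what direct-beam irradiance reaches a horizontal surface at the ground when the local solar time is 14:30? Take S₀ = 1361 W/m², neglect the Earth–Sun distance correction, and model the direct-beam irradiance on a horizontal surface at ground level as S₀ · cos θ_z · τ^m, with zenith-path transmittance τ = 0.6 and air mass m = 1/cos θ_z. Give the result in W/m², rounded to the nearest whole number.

Hour angle H = 15° × (14.5 − 12) = 37.50°.
With φ = 17.6°, δ = -20.7°, H = 37.50°: sin φ sin δ = -0.1069, cos φ cos δ cos H = 0.7074, so cos θ_z = 0.6005.
Air mass m = 1/cos θ_z = 1/0.6005 = 1.665; τ^m = 0.6^1.665 = 0.4272.
Surface direct beam = 1361 × 0.6005 × 0.4272 = 349.14 W/m².

349 W/m²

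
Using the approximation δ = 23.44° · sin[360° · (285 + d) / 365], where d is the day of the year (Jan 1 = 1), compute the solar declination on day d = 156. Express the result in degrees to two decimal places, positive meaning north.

+22.64°

360 × (285 + 156) / 365 = 434.959°; sin(434.959°) = 0.9657.
δ = 23.44 × 0.9657 = 22.636° ≈ +22.64°.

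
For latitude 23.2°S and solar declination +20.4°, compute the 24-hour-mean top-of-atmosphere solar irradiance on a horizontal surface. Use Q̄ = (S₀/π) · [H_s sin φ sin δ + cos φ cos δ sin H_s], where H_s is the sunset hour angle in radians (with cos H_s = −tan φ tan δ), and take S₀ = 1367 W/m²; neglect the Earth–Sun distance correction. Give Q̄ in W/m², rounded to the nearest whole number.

The sunset hour angle satisfies cos H_s = −tan φ tan δ = 0.1594, giving H_s = 80.83°. In radians, H_s = 1.4107.
H_s sin φ sin δ = 1.4107 × -0.3939 × 0.3486 = -0.1937.
cos φ cos δ sin H_s = 0.9191 × 0.9373 × 0.9872 = 0.8504.
Q̄ = (1367/π) × (-0.1937 + 0.8504) = 435.13 × 0.6567 = 285.75 W/m².

286 W/m²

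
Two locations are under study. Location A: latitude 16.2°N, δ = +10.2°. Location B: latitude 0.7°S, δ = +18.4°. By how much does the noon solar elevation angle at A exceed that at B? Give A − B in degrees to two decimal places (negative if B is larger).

+13.10°

A: 90° − |16.2 − (10.2)| = 84.00°.
B: 90° − |-0.7 − (18.4)| = 70.90°.
A − B = 84.00 − 70.90 = 13.10°.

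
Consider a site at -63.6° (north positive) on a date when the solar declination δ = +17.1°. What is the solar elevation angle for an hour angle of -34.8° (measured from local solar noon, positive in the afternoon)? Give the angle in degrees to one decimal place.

4.9°

cos θ_z = sin φ sin δ + cos φ cos δ cos H = (-0.8957)(0.2940) + (0.4446)(0.9558)(0.8211) = 0.0856.
θ_z = arccos(0.0856) = 85.09°, so the elevation is 90° − 85.09° = 4.91°.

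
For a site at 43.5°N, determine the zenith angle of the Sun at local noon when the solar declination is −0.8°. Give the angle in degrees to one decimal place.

44.3°

At local solar noon the hour angle is zero, so the zenith angle is |φ − δ| = |43.5° − (-0.8°)| = 44.3°.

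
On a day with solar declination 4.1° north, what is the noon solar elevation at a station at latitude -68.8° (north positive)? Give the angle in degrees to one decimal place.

At local solar noon the hour angle is zero, so the elevation is 90° − |φ − δ| = 90° − |-68.8° − (4.1°)| = 90° − 72.9° = 17.1°.

17.1°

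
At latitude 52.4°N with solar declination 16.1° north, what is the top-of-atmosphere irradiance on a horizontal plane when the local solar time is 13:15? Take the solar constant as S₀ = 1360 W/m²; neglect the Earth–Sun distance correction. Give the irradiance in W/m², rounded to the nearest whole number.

1054 W/m²

Hour angle H = 15° × (13.25 − 12) = 18.75°.
cos θ_z = sin φ sin δ + cos φ cos δ cos H = (0.7923)(0.2773) + (0.6101)(0.9608)(0.9469) = 0.7748.
Top-of-atmosphere irradiance = S₀ cos θ_z = 1360 × 0.7748 = 1053.73 W/m².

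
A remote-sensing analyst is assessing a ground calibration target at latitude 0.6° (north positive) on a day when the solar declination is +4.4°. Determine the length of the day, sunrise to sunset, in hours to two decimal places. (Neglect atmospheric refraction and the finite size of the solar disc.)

12.01 hours

−tan φ tan δ = −(0.0105)(0.0769) = -0.0008; H_s = arccos(-0.0008) = 90.05°.
Day length = 2 H_s / 15° h⁻¹ = 180.10° / 15 = 12.007 h.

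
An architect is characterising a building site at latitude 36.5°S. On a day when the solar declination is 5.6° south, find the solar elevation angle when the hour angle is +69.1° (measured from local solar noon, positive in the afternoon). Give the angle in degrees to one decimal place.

cos θ_z = sin φ sin δ + cos φ cos δ cos H = (-0.5948)(-0.0976) + (0.8039)(0.9952)(0.3567) = 0.3434.
θ_z = arccos(0.3434) = 69.92°, so the elevation is 90° − 69.92° = 20.08°.

20.1°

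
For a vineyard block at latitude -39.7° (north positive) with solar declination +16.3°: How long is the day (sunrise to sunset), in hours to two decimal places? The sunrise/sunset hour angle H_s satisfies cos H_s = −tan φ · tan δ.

cos H_s = −tan(-39.7°) · tan(16.3°) = 0.2428, so H_s = arccos(0.2428) = 75.95°.
Day length = 2 H_s / 15° h⁻¹ = 151.90° / 15 = 10.127 h.

10.13 hours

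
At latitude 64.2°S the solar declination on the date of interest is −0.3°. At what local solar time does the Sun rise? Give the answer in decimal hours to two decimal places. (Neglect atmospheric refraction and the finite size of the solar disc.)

5.96 h

The sunset hour angle satisfies cos H_s = −tan φ tan δ = -0.0108, giving H_s = 90.62°.
Sunrise is at 12 − H_s/15 = 12 − 6.041 = 5.959 h local solar time.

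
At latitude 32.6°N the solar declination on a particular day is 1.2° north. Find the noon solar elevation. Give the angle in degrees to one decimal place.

58.6°

At local solar noon the hour angle is zero, so the elevation is 90° − |φ − δ| = 90° − |32.6° − (1.2°)| = 90° − 31.4° = 58.6°.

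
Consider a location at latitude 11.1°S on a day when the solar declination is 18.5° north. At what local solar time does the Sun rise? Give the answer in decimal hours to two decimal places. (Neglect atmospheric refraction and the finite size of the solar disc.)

6.25 h

cos H_s = −tan(-11.1°) · tan(18.5°) = 0.0656, so H_s = arccos(0.0656) = 86.24°.
Sunrise is at 12 − H_s/15 = 12 − 5.749 = 6.251 h local solar time.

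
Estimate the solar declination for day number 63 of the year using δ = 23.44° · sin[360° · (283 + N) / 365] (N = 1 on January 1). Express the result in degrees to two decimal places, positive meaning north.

-7.53°

360 × (283 + 63) / 365 = 341.260°; sin(341.260°) = -0.3213.
δ = 23.44 × -0.3213 = -7.531° ≈ -7.53°.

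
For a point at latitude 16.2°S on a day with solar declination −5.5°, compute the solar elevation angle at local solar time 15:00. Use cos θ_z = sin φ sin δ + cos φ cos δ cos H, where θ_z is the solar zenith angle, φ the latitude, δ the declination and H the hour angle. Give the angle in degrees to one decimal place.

44.6°

Hour angle H = 15° × (15 − 12) = 45.00°.
With φ = -16.2°, δ = -5.5°, H = 45.00°: sin φ sin δ = 0.0267, cos φ cos δ cos H = 0.6759, so cos θ_z = 0.7026.
θ_z = arccos(0.7026) = 45.36°, so the elevation is 90° − 45.36° = 44.64°.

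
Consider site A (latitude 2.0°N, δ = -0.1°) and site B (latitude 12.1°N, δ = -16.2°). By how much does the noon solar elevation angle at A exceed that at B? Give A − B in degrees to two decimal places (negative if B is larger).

A: 90° − |2.0 − (-0.1)| = 87.90°.
B: 90° − |12.1 − (-16.2)| = 61.70°.
A − B = 87.90 − 61.70 = 26.20°.

+26.20°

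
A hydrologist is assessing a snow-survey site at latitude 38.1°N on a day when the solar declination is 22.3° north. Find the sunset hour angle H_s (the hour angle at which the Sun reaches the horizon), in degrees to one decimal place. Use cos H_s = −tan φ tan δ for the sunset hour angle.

−tan φ tan δ = −(0.7841)(0.4101) = -0.3216; H_s = arccos(-0.3216) = 108.76°.

108.8°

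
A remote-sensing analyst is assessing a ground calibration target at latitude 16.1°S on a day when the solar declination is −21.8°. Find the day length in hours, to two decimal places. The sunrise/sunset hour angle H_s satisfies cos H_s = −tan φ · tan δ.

−tan φ tan δ = −(-0.2886)(-0.4000) = -0.1154; H_s = arccos(-0.1154) = 96.63°.
Day length = 2 H_s / 15° h⁻¹ = 193.26° / 15 = 12.884 h.

12.88 hours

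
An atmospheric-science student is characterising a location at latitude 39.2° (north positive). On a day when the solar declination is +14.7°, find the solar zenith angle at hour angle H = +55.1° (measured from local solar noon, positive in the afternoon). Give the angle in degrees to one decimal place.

cos θ_z = sin φ sin δ + cos φ cos δ cos H = (0.6320)(0.2538) + (0.7749)(0.9673)(0.5721) = 0.5892.
θ_z = arccos(0.5892) = 53.90°.

53.9°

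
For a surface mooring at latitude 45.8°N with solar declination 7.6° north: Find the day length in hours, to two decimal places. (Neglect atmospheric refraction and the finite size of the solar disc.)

cos H_s = −tan(45.8°) · tan(7.6°) = -0.1372, so H_s = arccos(-0.1372) = 97.89°.
Day length = 2 H_s / 15° h⁻¹ = 195.78° / 15 = 13.052 h.

13.05 hours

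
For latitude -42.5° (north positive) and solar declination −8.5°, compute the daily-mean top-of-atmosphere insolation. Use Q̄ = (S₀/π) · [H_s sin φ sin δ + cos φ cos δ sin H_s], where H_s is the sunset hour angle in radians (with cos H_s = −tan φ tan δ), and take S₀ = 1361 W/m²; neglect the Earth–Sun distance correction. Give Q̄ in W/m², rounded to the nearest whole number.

387 W/m²

cos H_s = −tan(-42.5°) · tan(-8.5°) = -0.1369, so H_s = arccos(-0.1369) = 97.87°. In radians, H_s = 1.7082.
H_s sin φ sin δ = 1.7082 × -0.6756 × -0.1478 = 0.1706.
cos φ cos δ sin H_s = 0.7373 × 0.9890 × 0.9906 = 0.7223.
Q̄ = (1361/π) × (0.1706 + 0.7223) = 433.22 × 0.8929 = 386.82 W/m².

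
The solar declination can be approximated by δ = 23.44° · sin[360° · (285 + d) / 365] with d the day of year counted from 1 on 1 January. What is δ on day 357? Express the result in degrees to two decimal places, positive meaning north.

360 × (285 + 357) / 365 = 633.205°; sin(633.205°) = -0.9984.
δ = 23.44 × -0.9984 = -23.402° ≈ -23.40°.

-23.40°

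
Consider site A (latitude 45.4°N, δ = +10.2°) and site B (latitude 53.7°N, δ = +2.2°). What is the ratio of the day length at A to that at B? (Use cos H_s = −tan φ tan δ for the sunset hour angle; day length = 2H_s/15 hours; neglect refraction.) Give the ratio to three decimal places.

1.081

A: H_s = arccos(−tan 45.4° · tan 10.2°) = 100.51°, so 2H_s/15 = 13.4013 h.
B: H_s = arccos(−tan 53.7° · tan 2.2°) = 93.00°, so 2H_s/15 = 12.4000 h.
Ratio A/B = 13.4013 / 12.4000 = 1.0808.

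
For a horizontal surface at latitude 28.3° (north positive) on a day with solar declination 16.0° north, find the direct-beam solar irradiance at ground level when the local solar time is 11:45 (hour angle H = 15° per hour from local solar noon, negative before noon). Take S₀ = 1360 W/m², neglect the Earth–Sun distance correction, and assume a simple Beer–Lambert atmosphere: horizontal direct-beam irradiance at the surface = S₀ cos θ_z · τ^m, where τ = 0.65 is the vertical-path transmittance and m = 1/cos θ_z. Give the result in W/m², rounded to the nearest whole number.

853 W/m²

Hour angle H = 15° × (11.75 − 12) = -3.75°.
cos θ_z = sin φ sin δ + cos φ cos δ cos H = (0.4741)(0.2756) + (0.8805)(0.9613)(0.9979) = 0.9753.
Air mass m = 1/cos θ_z = 1/0.9753 = 1.025; τ^m = 0.65^1.025 = 0.6430.
Surface direct beam = 1360 × 0.9753 × 0.6430 = 852.88 W/m².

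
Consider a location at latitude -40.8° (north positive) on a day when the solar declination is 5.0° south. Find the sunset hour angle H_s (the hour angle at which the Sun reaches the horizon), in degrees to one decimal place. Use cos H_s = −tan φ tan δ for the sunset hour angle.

94.3°

−tan φ tan δ = −(-0.8632)(-0.0875) = -0.0755; H_s = arccos(-0.0755) = 94.33°.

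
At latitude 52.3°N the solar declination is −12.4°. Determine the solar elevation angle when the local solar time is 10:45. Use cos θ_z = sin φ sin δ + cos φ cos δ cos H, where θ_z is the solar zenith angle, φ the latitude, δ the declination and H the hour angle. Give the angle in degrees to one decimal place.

23.3°

Hour angle H = 15° × (10.75 − 12) = -18.75°.
cos θ_z = sin(52.3°) sin(-12.4°) + cos(52.3°) cos(-12.4°) cos(-18.75°) = -0.1699 + 0.5656 = 0.3957.
θ_z = arccos(0.3957) = 66.69°, so the elevation is 90° − 66.69° = 23.31°.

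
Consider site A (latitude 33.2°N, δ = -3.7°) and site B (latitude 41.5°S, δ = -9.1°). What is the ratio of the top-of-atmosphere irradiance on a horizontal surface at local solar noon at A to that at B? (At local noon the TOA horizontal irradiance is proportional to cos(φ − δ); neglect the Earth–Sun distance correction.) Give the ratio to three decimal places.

A: cos θ_z = cos(33.2° − (-3.7°)) = 0.7997.
B: cos θ_z = cos(-41.5° − (-9.1°)) = 0.8443.
Ratio A/B = 0.7997 / 0.8443 = 0.9472.

0.947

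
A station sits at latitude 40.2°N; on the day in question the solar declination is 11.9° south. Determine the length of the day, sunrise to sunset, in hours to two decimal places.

−tan φ tan δ = −(0.8451)(-0.2107) = 0.1781; H_s = arccos(0.1781) = 79.74°.
Day length = 2 H_s / 15° h⁻¹ = 159.48° / 15 = 10.632 h.

10.63 hours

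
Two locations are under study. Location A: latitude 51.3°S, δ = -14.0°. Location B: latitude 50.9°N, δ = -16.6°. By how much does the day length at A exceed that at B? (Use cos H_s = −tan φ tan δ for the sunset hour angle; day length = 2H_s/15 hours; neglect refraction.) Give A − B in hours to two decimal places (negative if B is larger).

A: H_s = arccos(−tan -51.3° · tan -14.0°) = 108.13°, so 2H_s/15 = 14.4173 h.
B: H_s = arccos(−tan 50.9° · tan -16.6°) = 68.48°, so 2H_s/15 = 9.1307 h.
A − B = 14.4173 − 9.1307 = 5.2866 h.

+5.29 h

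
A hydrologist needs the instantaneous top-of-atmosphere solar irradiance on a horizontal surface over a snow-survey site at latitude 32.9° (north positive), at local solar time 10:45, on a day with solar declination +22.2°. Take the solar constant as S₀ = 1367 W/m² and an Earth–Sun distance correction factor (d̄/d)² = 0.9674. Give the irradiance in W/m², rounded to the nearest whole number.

1245 W/m²

Hour angle H = 15° × (10.75 − 12) = -18.75°.
With φ = 32.9°, δ = 22.2°, H = -18.75°: sin φ sin δ = 0.2052, cos φ cos δ cos H = 0.7361, so cos θ_z = 0.9413.
Top-of-atmosphere irradiance = S₀ (d̄/d)² cos θ_z = 1367 × 0.9674 × 0.9413 = 1244.81 W/m².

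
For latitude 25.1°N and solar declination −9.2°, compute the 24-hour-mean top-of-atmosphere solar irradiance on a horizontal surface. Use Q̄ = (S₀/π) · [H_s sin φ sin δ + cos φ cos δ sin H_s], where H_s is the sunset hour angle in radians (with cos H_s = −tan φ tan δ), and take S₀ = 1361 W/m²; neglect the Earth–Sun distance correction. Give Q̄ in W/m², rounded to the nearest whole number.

342 W/m²

−tan φ tan δ = −(0.4684)(-0.1620) = 0.0759; H_s = arccos(0.0759) = 85.65°. In radians, H_s = 1.4949.
H_s sin φ sin δ = 1.4949 × 0.4242 × -0.1599 = -0.1014.
cos φ cos δ sin H_s = 0.9056 × 0.9871 × 0.9971 = 0.8913.
Q̄ = (1361/π) × (-0.1014 + 0.8913) = 433.22 × 0.7899 = 342.20 W/m².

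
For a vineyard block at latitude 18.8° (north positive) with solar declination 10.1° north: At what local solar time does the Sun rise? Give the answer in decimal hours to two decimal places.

−tan φ tan δ = −(0.3404)(0.1781) = -0.0606; H_s = arccos(-0.0606) = 93.47°.
Sunrise is at 12 − H_s/15 = 12 − 6.231 = 5.769 h local solar time.

5.77 h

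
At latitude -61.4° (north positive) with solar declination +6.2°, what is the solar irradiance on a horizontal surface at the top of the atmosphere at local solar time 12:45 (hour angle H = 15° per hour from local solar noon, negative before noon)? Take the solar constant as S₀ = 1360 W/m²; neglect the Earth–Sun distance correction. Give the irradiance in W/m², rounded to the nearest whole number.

506 W/m²

Hour angle H = 15° × (12.75 − 12) = 11.25°.
With φ = -61.4°, δ = 6.2°, H = 11.25°: sin φ sin δ = -0.0948, cos φ cos δ cos H = 0.4667, so cos θ_z = 0.3719.
Top-of-atmosphere irradiance = S₀ cos θ_z = 1360 × 0.3719 = 505.78 W/m².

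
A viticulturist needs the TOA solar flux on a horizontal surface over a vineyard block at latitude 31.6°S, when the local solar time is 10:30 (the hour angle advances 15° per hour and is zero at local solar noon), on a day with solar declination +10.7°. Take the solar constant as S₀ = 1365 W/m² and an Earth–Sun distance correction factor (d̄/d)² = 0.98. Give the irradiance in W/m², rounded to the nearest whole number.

904 W/m²

Hour angle H = 15° × (10.5 − 12) = -22.50°.
With φ = -31.6°, δ = 10.7°, H = -22.50°: sin φ sin δ = -0.0973, cos φ cos δ cos H = 0.7732, so cos θ_z = 0.6759.
Top-of-atmosphere irradiance = S₀ (d̄/d)² cos θ_z = 1365 × 0.98 × 0.6759 = 904.15 W/m².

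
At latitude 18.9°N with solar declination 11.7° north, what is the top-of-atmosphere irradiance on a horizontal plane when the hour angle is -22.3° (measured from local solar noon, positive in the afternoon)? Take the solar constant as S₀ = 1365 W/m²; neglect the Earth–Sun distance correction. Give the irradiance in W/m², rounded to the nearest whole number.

cos θ_z = sin(18.9°) sin(11.7°) + cos(18.9°) cos(11.7°) cos(-22.30°) = 0.0657 + 0.8571 = 0.9228.
Top-of-atmosphere irradiance = S₀ cos θ_z = 1365 × 0.9228 = 1259.62 W/m².

1260 W/m²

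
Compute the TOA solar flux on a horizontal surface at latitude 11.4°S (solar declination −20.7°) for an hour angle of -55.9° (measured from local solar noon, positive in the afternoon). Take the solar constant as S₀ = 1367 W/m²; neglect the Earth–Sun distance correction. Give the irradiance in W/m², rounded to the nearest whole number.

798 W/m²

cos θ_z = sin φ sin δ + cos φ cos δ cos H = (-0.1977)(-0.3535) + (0.9803)(0.9354)(0.5606) = 0.5839.
Top-of-atmosphere irradiance = S₀ cos θ_z = 1367 × 0.5839 = 798.19 W/m².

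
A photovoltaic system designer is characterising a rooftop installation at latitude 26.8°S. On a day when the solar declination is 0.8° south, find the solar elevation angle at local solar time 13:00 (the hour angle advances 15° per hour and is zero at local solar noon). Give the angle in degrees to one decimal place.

Hour angle H = 15° × (13 − 12) = 15.00°.
With φ = -26.8°, δ = -0.8°, H = 15.00°: sin φ sin δ = 0.0063, cos φ cos δ cos H = 0.8621, so cos θ_z = 0.8684.
θ_z = arccos(0.8684) = 29.73°, so the elevation is 90° − 29.73° = 60.27°.

60.3°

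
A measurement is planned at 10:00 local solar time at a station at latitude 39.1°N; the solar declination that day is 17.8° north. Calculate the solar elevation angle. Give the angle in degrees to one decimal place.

56.4°

Hour angle H = 15° × (10 − 12) = -30.00°.
With φ = 39.1°, δ = 17.8°, H = -30.00°: sin φ sin δ = 0.1928, cos φ cos δ cos H = 0.6399, so cos θ_z = 0.8327.
θ_z = arccos(0.8327) = 33.62°, so the elevation is 90° − 33.62° = 56.38°.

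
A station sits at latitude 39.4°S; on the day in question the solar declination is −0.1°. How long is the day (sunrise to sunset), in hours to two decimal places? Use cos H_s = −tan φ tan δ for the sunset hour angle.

12.01 hours

The sunset hour angle satisfies cos H_s = −tan φ tan δ = -0.0014, giving H_s = 90.08°.
Day length = 2 H_s / 15° h⁻¹ = 180.16° / 15 = 12.011 h.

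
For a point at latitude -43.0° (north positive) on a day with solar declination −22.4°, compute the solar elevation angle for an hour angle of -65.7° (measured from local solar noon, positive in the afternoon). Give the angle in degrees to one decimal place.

32.6°

cos θ_z = sin φ sin δ + cos φ cos δ cos H = (-0.6820)(-0.3811) + (0.7314)(0.9245)(0.4115) = 0.5382.
θ_z = arccos(0.5382) = 57.44°, so the elevation is 90° − 57.44° = 32.56°.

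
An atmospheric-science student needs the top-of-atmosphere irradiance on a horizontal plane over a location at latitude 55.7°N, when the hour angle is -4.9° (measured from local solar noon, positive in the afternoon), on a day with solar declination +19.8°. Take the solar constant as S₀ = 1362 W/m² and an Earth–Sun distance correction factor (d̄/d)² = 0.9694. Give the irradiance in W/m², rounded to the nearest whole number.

1067 W/m²

With φ = 55.7°, δ = 19.8°, H = -4.90°: sin φ sin δ = 0.2798, cos φ cos δ cos H = 0.5283, so cos θ_z = 0.8081.
Top-of-atmosphere irradiance = S₀ (d̄/d)² cos θ_z = 1362 × 0.9694 × 0.8081 = 1066.95 W/m².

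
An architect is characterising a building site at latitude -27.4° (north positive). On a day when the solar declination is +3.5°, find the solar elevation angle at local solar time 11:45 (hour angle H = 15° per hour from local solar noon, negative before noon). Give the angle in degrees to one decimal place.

Hour angle H = 15° × (11.75 − 12) = -3.75°.
cos θ_z = sin(-27.4°) sin(3.5°) + cos(-27.4°) cos(3.5°) cos(-3.75°) = -0.0281 + 0.8843 = 0.8562.
θ_z = arccos(0.8562) = 31.11°, so the elevation is 90° − 31.11° = 58.89°.

58.9°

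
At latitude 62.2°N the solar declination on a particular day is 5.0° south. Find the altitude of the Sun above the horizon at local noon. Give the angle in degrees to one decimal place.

22.8°

At local solar noon the hour angle is zero, so the elevation is 90° − |φ − δ| = 90° − |62.2° − (-5.0°)| = 90° − 67.2° = 22.8°.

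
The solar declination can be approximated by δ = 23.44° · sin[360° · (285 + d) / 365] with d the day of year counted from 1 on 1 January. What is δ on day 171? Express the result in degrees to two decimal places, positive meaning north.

+23.44°

360 × (285 + 171) / 365 = 449.753°; sin(449.753°) = 1.0000.
δ = 23.44 × 1.0000 = 23.440° ≈ +23.44°.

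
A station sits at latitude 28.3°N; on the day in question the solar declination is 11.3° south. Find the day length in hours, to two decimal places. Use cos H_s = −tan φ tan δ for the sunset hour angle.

cos H_s = −tan(28.3°) · tan(-11.3°) = 0.1076, so H_s = arccos(0.1076) = 83.82°.
Day length = 2 H_s / 15° h⁻¹ = 167.64° / 15 = 11.176 h.

11.18 hours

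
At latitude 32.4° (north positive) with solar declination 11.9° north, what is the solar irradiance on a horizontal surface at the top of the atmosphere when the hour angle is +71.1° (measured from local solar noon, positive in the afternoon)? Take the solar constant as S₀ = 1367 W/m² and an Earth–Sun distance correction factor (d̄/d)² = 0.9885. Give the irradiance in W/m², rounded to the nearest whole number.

511 W/m²

cos θ_z = sin(32.4°) sin(11.9°) + cos(32.4°) cos(11.9°) cos(71.10°) = 0.1105 + 0.2676 = 0.3781.
Top-of-atmosphere irradiance = S₀ (d̄/d)² cos θ_z = 1367 × 0.9885 × 0.3781 = 510.92 W/m².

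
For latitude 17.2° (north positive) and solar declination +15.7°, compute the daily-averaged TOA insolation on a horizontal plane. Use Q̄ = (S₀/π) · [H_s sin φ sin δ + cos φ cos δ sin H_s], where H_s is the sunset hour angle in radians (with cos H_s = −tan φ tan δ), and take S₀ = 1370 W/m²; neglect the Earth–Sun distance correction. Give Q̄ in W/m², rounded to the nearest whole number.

−tan φ tan δ = −(0.3096)(0.2811) = -0.0870; H_s = arccos(-0.0870) = 94.99°. In radians, H_s = 1.6579.
H_s sin φ sin δ = 1.6579 × 0.2957 × 0.2706 = 0.1327.
cos φ cos δ sin H_s = 0.9553 × 0.9627 × 0.9962 = 0.9162.
Q̄ = (1370/π) × (0.1327 + 0.9162) = 436.08 × 1.0489 = 457.40 W/m².

457 W/m²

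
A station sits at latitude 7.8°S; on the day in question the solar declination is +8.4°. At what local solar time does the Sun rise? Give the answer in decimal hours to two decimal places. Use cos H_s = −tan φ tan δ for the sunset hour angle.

cos H_s = −tan(-7.8°) · tan(8.4°) = 0.0202, so H_s = arccos(0.0202) = 88.84°.
Sunrise is at 12 − H_s/15 = 12 − 5.923 = 6.077 h local solar time.

6.08 h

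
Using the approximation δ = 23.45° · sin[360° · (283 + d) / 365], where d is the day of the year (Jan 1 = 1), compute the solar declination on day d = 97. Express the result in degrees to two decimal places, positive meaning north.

+5.99°

360 × (283 + 97) / 365 = 374.795°; sin(374.795°) = 0.2554.
δ = 23.45 × 0.2554 = 5.989° ≈ +5.99°.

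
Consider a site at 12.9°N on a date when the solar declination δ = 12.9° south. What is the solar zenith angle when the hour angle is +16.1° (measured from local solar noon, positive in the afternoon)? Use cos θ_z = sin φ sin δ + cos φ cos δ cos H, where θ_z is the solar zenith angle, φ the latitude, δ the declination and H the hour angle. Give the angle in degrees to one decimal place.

30.3°

With φ = 12.9°, δ = -12.9°, H = 16.10°: sin φ sin δ = -0.0498, cos φ cos δ cos H = 0.9129, so cos θ_z = 0.8631.
θ_z = arccos(0.8631) = 30.33°.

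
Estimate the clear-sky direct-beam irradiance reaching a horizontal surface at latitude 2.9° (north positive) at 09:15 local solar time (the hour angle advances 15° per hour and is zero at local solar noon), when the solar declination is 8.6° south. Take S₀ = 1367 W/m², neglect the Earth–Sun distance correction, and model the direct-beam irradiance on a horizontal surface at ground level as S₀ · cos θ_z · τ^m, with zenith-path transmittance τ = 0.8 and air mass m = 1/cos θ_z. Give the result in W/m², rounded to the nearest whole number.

741 W/m²

Hour angle H = 15° × (9.25 − 12) = -41.25°.
With φ = 2.9°, δ = -8.6°, H = -41.25°: sin φ sin δ = -0.0076, cos φ cos δ cos H = 0.7424, so cos θ_z = 0.7348.
Air mass m = 1/cos θ_z = 1/0.7348 = 1.361; τ^m = 0.8^1.361 = 0.7381.
Surface direct beam = 1367 × 0.7348 × 0.7381 = 741.40 W/m².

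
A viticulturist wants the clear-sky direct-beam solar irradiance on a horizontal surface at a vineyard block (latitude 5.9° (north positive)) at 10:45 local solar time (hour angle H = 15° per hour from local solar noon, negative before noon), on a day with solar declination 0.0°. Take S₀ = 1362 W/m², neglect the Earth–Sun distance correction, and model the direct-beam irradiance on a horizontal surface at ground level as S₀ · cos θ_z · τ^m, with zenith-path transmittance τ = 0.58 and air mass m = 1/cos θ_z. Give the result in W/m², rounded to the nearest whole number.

719 W/m²

Hour angle H = 15° × (10.75 − 12) = -18.75°.
With φ = 5.9°, δ = 0.0°, H = -18.75°: sin φ sin δ = 0.0000, cos φ cos δ cos H = 0.9419, so cos θ_z = 0.9419.
Air mass m = 1/cos θ_z = 1/0.9419 = 1.062; τ^m = 0.58^1.062 = 0.5607.
Surface direct beam = 1362 × 0.9419 × 0.5607 = 719.30 W/m².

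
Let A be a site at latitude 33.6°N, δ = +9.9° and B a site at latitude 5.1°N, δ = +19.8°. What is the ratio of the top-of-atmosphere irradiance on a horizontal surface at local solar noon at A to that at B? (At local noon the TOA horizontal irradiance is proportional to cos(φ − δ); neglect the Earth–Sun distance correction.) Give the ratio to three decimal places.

0.947

A: cos θ_z = cos(33.6° − (9.9°)) = 0.9157.
B: cos θ_z = cos(5.1° − (19.8°)) = 0.9673.
Ratio A/B = 0.9157 / 0.9673 = 0.9467.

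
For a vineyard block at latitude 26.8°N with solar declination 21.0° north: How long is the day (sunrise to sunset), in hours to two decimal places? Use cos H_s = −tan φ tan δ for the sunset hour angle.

The sunset hour angle satisfies cos H_s = −tan φ tan δ = -0.1939, giving H_s = 101.18°.
Day length = 2 H_s / 15° h⁻¹ = 202.36° / 15 = 13.491 h.

13.49 hours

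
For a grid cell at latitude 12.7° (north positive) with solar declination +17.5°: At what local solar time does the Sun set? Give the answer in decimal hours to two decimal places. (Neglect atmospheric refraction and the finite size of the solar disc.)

−tan φ tan δ = −(0.2254)(0.3153) = -0.0711; H_s = arccos(-0.0711) = 94.08°.
Sunset is at 12 + H_s/15 = 12 + 6.272 = 18.272 h local solar time.

18.27 h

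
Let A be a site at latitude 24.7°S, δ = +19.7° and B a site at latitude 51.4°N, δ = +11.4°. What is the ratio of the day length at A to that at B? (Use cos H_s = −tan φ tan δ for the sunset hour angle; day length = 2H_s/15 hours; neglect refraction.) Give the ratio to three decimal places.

0.770

A: H_s = arccos(−tan -24.7° · tan 19.7°) = 80.52°, so 2H_s/15 = 10.7360 h.
B: H_s = arccos(−tan 51.4° · tan 11.4°) = 104.63°, so 2H_s/15 = 13.9507 h.
Ratio A/B = 10.7360 / 13.9507 = 0.7696.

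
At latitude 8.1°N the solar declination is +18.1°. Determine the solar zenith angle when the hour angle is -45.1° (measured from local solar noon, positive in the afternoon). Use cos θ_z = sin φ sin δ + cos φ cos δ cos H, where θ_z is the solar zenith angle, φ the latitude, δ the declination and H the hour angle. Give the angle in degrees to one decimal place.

cos θ_z = sin φ sin δ + cos φ cos δ cos H = (0.1409)(0.3107) + (0.9900)(0.9505)(0.7059) = 0.7080.
θ_z = arccos(0.7080) = 44.93°.

44.9°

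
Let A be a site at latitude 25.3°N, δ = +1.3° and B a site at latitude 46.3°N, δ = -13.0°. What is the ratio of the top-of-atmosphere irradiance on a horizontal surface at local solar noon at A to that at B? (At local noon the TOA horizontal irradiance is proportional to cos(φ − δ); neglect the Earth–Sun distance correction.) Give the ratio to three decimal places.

A: cos θ_z = cos(25.3° − (1.3°)) = 0.9135.
B: cos θ_z = cos(46.3° − (-13.0°)) = 0.5105.
Ratio A/B = 0.9135 / 0.5105 = 1.7894.

1.789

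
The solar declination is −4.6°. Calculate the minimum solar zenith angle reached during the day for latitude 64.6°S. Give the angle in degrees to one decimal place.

At local solar noon the hour angle is zero, so the zenith angle is |φ − δ| = |-64.6° − (-4.6°)| = 60.0°.

60.0°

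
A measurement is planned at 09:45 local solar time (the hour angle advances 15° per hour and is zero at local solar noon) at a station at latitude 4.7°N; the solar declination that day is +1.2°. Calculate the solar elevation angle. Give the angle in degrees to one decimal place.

Hour angle H = 15° × (9.75 − 12) = -33.75°.
cos θ_z = sin φ sin δ + cos φ cos δ cos H = (0.0819)(0.0209) + (0.9966)(0.9998)(0.8315) = 0.8302.
θ_z = arccos(0.8302) = 33.88°, so the elevation is 90° − 33.88° = 56.12°.

56.1°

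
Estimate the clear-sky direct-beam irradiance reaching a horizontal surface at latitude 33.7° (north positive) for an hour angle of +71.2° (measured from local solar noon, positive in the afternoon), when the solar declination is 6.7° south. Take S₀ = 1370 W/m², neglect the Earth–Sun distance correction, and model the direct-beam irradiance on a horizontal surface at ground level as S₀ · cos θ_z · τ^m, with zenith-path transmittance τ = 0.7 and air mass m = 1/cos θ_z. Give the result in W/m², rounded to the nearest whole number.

With φ = 33.7°, δ = -6.7°, H = 71.20°: sin φ sin δ = -0.0647, cos φ cos δ cos H = 0.2663, so cos θ_z = 0.2016.
Air mass m = 1/cos θ_z = 1/0.2016 = 4.960; τ^m = 0.7^4.960 = 0.1705.
Surface direct beam = 1370 × 0.2016 × 0.1705 = 47.09 W/m².

47 W/m²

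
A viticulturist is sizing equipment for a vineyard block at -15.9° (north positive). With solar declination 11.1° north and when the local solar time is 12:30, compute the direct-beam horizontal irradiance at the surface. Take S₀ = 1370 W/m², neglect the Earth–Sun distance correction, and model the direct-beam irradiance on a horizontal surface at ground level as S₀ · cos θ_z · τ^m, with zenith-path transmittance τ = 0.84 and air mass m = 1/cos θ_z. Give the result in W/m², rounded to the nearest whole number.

993 W/m²

Hour angle H = 15° × (12.5 − 12) = 7.50°.
cos θ_z = sin(-15.9°) sin(11.1°) + cos(-15.9°) cos(11.1°) cos(7.50°) = -0.0527 + 0.9357 = 0.8830.
Air mass m = 1/cos θ_z = 1/0.8830 = 1.133; τ^m = 0.84^1.133 = 0.8207.
Surface direct beam = 1370 × 0.8830 × 0.8207 = 992.81 W/m².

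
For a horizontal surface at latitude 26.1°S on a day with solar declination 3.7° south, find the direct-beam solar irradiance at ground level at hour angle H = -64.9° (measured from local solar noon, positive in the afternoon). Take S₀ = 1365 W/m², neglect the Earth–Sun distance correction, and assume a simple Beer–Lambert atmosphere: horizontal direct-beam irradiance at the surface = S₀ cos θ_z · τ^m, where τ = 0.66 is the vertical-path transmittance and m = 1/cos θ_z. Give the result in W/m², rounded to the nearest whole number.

202 W/m²

cos θ_z = sin φ sin δ + cos φ cos δ cos H = (-0.4399)(-0.0645) + (0.8980)(0.9979)(0.4242) = 0.4085.
Air mass m = 1/cos θ_z = 1/0.4085 = 2.448; τ^m = 0.66^2.448 = 0.3616.
Surface direct beam = 1365 × 0.4085 × 0.3616 = 201.63 W/m².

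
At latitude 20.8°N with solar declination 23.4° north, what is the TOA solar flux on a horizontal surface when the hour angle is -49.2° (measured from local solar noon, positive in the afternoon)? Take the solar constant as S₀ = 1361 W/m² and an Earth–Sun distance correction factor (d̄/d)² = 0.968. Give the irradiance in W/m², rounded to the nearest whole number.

924 W/m²

With φ = 20.8°, δ = 23.4°, H = -49.20°: sin φ sin δ = 0.1410, cos φ cos δ cos H = 0.5606, so cos θ_z = 0.7016.
Top-of-atmosphere irradiance = S₀ (d̄/d)² cos θ_z = 1361 × 0.968 × 0.7016 = 924.32 W/m².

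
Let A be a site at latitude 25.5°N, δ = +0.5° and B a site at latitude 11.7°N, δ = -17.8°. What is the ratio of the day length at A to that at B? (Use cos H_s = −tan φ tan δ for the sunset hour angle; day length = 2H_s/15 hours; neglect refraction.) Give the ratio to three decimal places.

A: H_s = arccos(−tan 25.5° · tan 0.5°) = 90.24°, so 2H_s/15 = 12.0320 h.
B: H_s = arccos(−tan 11.7° · tan -17.8°) = 86.19°, so 2H_s/15 = 11.4920 h.
Ratio A/B = 12.0320 / 11.4920 = 1.0470.

1.047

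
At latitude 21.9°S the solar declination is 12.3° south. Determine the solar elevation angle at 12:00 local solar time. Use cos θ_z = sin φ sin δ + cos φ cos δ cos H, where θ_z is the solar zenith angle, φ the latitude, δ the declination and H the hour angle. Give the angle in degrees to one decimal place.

80.4°

Hour angle H = 15° × (12 − 12) = 0.00°.
With φ = -21.9°, δ = -12.3°, H = 0.00°: sin φ sin δ = 0.0795, cos φ cos δ cos H = 0.9065, so cos θ_z = 0.9860.
θ_z = arccos(0.9860) = 9.60°, so the elevation is 90° − 9.60° = 80.40°.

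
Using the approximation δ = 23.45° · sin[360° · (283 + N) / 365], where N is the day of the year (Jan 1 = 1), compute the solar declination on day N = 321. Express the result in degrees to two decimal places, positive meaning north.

360 × (283 + 321) / 365 = 595.726°; sin(595.726°) = -0.8264.
δ = 23.45 × -0.8264 = -19.379° ≈ -19.38°.

-19.38°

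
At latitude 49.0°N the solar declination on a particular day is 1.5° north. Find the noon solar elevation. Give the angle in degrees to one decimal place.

42.5°

At local solar noon the hour angle is zero, so the elevation is 90° − |φ − δ| = 90° − |49.0° − (1.5°)| = 90° − 47.5° = 42.5°.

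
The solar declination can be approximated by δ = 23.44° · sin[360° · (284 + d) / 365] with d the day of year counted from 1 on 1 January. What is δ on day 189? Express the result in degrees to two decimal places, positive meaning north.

+22.47°

360 × (284 + 189) / 365 = 466.521°; sin(466.521°) = 0.9587.
δ = 23.44 × 0.9587 = 22.472° ≈ +22.47°.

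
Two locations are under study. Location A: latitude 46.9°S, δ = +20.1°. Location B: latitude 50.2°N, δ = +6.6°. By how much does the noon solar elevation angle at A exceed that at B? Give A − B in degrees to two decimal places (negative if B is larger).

A: 90° − |-46.9 − (20.1)| = 23.00°.
B: 90° − |50.2 − (6.6)| = 46.40°.
A − B = 23.00 − 46.40 = -23.40°.

-23.40°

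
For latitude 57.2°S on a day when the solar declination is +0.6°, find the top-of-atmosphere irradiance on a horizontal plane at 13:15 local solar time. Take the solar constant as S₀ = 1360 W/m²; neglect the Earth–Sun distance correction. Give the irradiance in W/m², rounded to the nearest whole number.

686 W/m²

Hour angle H = 15° × (13.25 − 12) = 18.75°.
With φ = -57.2°, δ = 0.6°, H = 18.75°: sin φ sin δ = -0.0088, cos φ cos δ cos H = 0.5129, so cos θ_z = 0.5041.
Top-of-atmosphere irradiance = S₀ cos θ_z = 1360 × 0.5041 = 685.58 W/m².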